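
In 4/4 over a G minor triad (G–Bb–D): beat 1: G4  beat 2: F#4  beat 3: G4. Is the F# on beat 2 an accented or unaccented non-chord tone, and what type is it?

Unaccented neighbor tone.

The harmony at that moment is G minor triad (G, Bb, D); F#4 is not a chord tone.
It is approached by step down from G4 and left by step up to G4.
Step away and step back to the same note — a neighbor tone (lower neighbor).
It falls on a weak beat, so it is unaccented.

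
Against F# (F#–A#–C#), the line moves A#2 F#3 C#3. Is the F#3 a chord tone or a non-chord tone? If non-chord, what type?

F# major triad contains F#, A#, C#; F# is the root, so it is a chord tone.

Chord tone (the root of F# major triad).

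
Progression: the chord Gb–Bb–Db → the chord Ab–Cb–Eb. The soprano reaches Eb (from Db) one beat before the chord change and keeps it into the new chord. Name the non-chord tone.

Eb is an anticipation.

The harmony at that moment is Gb major triad (Gb, Bb, Db); Eb is not a chord tone.
It is approached by step up from Db and then sustained as the same pitch into the next harmony.
Arriving early and becoming a chord tone when the harmony changes — an anticipation.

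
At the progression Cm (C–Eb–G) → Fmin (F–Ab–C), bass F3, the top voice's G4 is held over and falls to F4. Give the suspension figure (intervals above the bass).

At the second chord the bass is F3. The suspended G4 lies a ninth above the bass; after resolving down by step to F4, the interval above the bass becomes an octave.
Suspension figures are named by those two intervals: 9–8.

9–8 suspension.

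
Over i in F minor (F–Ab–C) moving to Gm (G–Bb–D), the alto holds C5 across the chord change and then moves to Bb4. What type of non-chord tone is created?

C5 is a suspension.

The harmony at that moment is G minor triad (G, Bb, D); C5 is not a chord tone.
It is held over (the same pitch as the preceding C5) and left by step down to Bb4.
Held over from the previous chord and resolving down by step — a suspension.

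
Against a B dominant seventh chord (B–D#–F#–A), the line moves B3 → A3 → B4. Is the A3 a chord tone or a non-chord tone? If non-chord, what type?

Chord tone (the seventh of B dominant seventh chord).

B dominant seventh chord contains B, D#, F#, A; A is the seventh, so it is a chord tone.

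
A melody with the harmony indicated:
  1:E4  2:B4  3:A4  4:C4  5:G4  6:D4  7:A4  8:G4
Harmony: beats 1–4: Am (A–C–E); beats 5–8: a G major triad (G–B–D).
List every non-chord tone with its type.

The harmony at that moment is A minor triad (A, C, E); B4 is not a chord tone.
It is approached by leap up from E4 and left by step down to A4.
Leap in, step out — an appoggiatura.
The harmony at that moment is G major triad (G, B, D); A4 is not a chord tone.
It is approached by leap up from D4 and left by step down to G4.
Leap in, step out — an appoggiatura.

B4 (beat 2) — appoggiatura; A4 (beat 7) — appoggiatura.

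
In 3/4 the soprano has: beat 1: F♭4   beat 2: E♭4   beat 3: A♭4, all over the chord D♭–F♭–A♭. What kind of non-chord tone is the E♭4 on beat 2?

The harmony at that moment is D♭ minor triad (D♭, F♭, A♭); E♭4 is not a chord tone.
It is approached by step down from F♭4 and left by leap up to A♭4.
Step in, leap out, on a weak beat — an escape tone.

Escape tone.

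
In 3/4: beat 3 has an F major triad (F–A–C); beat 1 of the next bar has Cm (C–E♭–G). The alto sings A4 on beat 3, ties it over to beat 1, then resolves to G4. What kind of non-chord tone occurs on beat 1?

The harmony at that moment is C minor triad (C, E♭, G); A4 is not a chord tone.
It is held over (the same pitch as the preceding A4) and left by step down to G4.
Held over from the previous chord and resolving down by step — a suspension.

Suspension.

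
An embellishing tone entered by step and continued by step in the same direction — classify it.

Passing tone.

Approach: by step. Departure: by step, continuing in the same direction.
Stepwise on both sides with no change of direction means the note fills in the space between two different chord tones — a passing tone. (Had it turned back to its starting note it would be a neighbor tone instead.)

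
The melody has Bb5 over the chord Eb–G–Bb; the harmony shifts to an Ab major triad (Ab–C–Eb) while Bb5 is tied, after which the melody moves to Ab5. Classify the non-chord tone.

The harmony at that moment is Ab major triad (Ab, C, Eb); Bb5 is not a chord tone.
It is held over (the same pitch as the preceding Bb5) and left by step down to Ab5.
Held over from the previous chord and resolving down by step — a suspension.

Bb5 is a suspension.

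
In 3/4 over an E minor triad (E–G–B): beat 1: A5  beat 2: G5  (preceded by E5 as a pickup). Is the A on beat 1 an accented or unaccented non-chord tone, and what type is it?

Accented appoggiatura.

The harmony at that moment is E minor triad (E, G, B); A5 is not a chord tone.
It is approached by leap up from E5 and left by step down to G5.
Leap in, step out — an appoggiatura.
It falls on the downbeat, so it is accented.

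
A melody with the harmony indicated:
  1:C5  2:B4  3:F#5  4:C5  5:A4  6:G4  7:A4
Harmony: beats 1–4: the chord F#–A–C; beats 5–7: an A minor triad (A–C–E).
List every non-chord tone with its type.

B4 (beat 2) — escape tone; G4 (beat 6) — neighbor tone.

The harmony at that moment is F# diminished triad (F#, A, C); B4 is not a chord tone.
It is approached by step down from C5 and left by leap up to F#5.
Step in, leap out — an escape tone.
The harmony at that moment is A minor triad (A, C, E); G4 is not a chord tone.
It is approached by step down from A4 and left by step up to A4.
Step away and step back to the same note — a neighbor tone (lower neighbor).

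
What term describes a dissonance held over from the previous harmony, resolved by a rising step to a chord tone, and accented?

Approach: by preparation — the pitch is first a chord tone, then held (tied or repeated) while the harmony changes under it. Departure: up by step. Metric position: strong.
A prepared dissonance that resolves upward by step — a retardation. (The same figure resolving downward would be a suspension.)

Retardation.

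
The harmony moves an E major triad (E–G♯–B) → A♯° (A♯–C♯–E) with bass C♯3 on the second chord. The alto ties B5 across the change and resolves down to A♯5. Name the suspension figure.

At the second chord the bass is C♯3. The suspended B5 lies a seventh above the bass; after resolving down by step to A♯5, the interval above the bass becomes a sixth.
Suspension figures are named by those two intervals: 7–6.

7–6 suspension.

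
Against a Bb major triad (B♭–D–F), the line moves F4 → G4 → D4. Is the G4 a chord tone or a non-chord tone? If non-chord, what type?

Non-chord tone — an escape tone.

The harmony at that moment is B♭ major triad (B♭, D, F); G4 is not a chord tone.
It is approached by step up from F4 and left by leap down to D4.
Step in, leap out — an escape tone.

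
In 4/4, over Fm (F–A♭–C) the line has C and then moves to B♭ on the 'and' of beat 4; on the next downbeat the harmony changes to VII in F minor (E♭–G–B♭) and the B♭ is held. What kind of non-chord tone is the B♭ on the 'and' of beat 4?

The harmony at that moment is F minor triad (F, A♭, C); B♭ is not a chord tone.
It is approached by step down from C and then sustained as the same pitch into the next harmony.
Arriving early and becoming a chord tone when the harmony changes — an anticipation.

Anticipation.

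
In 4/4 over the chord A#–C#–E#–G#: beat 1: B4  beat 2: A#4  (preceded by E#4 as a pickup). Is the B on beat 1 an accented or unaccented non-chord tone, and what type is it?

The harmony at that moment is A# minor seventh chord (A#, C#, E#, G#); B4 is not a chord tone.
It is approached by leap up from E#4 and left by step down to A#4.
Leap in, step out — an appoggiatura.
It falls on the downbeat, so it is accented.

Accented appoggiatura.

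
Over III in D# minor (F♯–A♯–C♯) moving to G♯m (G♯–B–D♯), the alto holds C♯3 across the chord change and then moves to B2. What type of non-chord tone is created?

The harmony at that moment is G♯ minor triad (G♯, B, D♯); C♯3 is not a chord tone.
It is held over (the same pitch as the preceding C♯3) and left by step down to B2.
Held over from the previous chord and resolving down by step — a suspension.

C♯3 is a suspension.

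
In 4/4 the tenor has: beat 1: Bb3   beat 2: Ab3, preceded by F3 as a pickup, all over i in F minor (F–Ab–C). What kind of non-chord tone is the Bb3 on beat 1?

Appoggiatura.

The harmony at that moment is F minor triad (F, Ab, C); Bb3 is not a chord tone.
It is approached by leap up from F3 and left by step down to Ab3.
Leap in, step out, metrically accented — an appoggiatura.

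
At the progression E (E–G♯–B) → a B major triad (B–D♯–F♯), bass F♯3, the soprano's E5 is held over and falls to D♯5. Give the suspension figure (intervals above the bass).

7–6 suspension.

At the second chord the bass is F♯3. The suspended E5 lies a seventh above the bass; after resolving down by step to D♯5, the interval above the bass becomes a sixth.
Suspension figures are named by those two intervals: 7–6.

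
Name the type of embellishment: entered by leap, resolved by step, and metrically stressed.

Approach: by leap. Departure: by step. Metric position: strong.
Leap in, step out, in a metrically strong position — an appoggiatura. (It is the mirror image of the escape tone, which steps in and leaps out from a weak position.)

Appoggiatura.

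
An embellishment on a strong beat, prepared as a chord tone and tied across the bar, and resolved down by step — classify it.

Approach: by preparation — the pitch is first a chord tone, then held (tied or repeated) while the harmony changes under it. Departure: down by step. Metric position: strong.
A prepared dissonance that resolves downward by step — a suspension. (The same figure resolving upward would be a retardation.)

Suspension.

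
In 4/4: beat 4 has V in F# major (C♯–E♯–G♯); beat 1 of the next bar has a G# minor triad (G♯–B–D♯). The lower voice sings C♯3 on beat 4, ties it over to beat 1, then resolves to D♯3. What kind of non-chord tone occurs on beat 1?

The harmony at that moment is G♯ minor triad (G♯, B, D♯); C♯3 is not a chord tone.
It is held over (the same pitch as the preceding C♯3) and left by step up to D♯3.
Held over from the previous chord and resolving up by step — a retardation.

Retardation.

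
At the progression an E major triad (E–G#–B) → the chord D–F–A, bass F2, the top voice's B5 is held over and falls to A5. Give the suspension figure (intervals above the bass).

4–3 suspension.

At the second chord the bass is F2. The suspended B5 lies a fourth above the bass; after resolving down by step to A5, the interval above the bass becomes a third.
Suspension figures are named by those two intervals: 4–3.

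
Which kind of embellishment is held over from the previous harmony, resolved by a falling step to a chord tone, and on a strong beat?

Suspension.

Approach: by preparation — the pitch is first a chord tone, then held (tied or repeated) while the harmony changes under it. Departure: down by step. Metric position: strong.
A prepared dissonance that resolves downward by step — a suspension. (The same figure resolving upward would be a retardation.)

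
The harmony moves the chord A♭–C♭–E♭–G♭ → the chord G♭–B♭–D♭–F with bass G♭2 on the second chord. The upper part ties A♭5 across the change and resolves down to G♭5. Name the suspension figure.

At the second chord the bass is G♭2. The suspended A♭5 lies a ninth above the bass; after resolving down by step to G♭5, the interval above the bass becomes an octave.
Suspension figures are named by those two intervals: 9–8.

9–8 suspension.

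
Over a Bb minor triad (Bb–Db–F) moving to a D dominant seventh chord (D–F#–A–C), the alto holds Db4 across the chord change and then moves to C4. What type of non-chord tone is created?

Db4 is a suspension.

The harmony at that moment is D dominant seventh chord (D, F#, A, C); Db4 is not a chord tone.
It is held over (the same pitch as the preceding Db4) and left by step down to C4.
Held over from the previous chord and resolving down by step — a suspension.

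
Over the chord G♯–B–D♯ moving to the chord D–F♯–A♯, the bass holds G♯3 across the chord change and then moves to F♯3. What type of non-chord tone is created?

G♯3 is a suspension.

The harmony at that moment is D augmented triad (D, F♯, A♯); G♯3 is not a chord tone.
It is held over (the same pitch as the preceding G♯3) and left by step down to F♯3.
Held over from the previous chord and resolving down by step — a suspension.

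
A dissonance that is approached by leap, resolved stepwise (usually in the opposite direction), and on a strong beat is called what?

Approach: by leap. Departure: by step. Metric position: strong.
Leap in, step out, in a metrically strong position — an appoggiatura. (It is the mirror image of the escape tone, which steps in and leaps out from a weak position.)

Appoggiatura.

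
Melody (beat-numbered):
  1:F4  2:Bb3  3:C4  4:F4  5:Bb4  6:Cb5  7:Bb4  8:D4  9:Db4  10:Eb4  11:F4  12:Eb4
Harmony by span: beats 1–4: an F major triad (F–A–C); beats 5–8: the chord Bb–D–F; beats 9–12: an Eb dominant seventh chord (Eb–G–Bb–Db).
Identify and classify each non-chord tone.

Bb3 (beat 2) — appoggiatura; Cb5 (beat 6) — neighbor tone; F4 (beat 11) — neighbor tone.

The harmony at that moment is F major triad (F, A, C); Bb3 is not a chord tone.
It is approached by leap down from F4 and left by step up to C4.
Leap in, step out — an appoggiatura.
The harmony at that moment is Bb major triad (Bb, D, F); Cb5 is not a chord tone.
It is approached by step up from Bb4 and left by step down to Bb4.
Step away and step back to the same note — a neighbor tone (upper neighbor).
The harmony at that moment is Eb dominant seventh chord (Eb, G, Bb, Db); F4 is not a chord tone.
It is approached by step up from Eb4 and left by step down to Eb4.
Step away and step back to the same note — a neighbor tone (upper neighbor).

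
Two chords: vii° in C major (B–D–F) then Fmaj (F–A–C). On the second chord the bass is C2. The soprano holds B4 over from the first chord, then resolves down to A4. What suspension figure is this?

7–6 suspension.

At the second chord the bass is C2. The suspended B4 lies a seventh above the bass; after resolving down by step to A4, the interval above the bass becomes a sixth.
Suspension figures are named by those two intervals: 7–6.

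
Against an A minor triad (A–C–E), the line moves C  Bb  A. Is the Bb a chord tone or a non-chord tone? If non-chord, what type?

The harmony at that moment is A minor triad (A, C, E); Bb is not a chord tone.
It is approached by step down from C and left by step down to A.
Step in, step out in the same direction — a passing tone.

Non-chord tone — a passing tone.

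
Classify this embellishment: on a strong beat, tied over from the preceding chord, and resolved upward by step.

Approach: by preparation — the pitch is first a chord tone, then held (tied or repeated) while the harmony changes under it. Departure: up by step. Metric position: strong.
A prepared dissonance that resolves upward by step — a retardation. (The same figure resolving downward would be a suspension.)

Retardation.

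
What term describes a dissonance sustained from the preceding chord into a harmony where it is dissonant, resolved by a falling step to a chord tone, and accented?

Suspension.

Approach: by preparation — the pitch is first a chord tone, then held (tied or repeated) while the harmony changes under it. Departure: down by step. Metric position: strong.
A prepared dissonance that resolves downward by step — a suspension. (The same figure resolving upward would be a retardation.)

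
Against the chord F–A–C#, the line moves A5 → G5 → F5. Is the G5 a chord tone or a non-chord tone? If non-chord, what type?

The harmony at that moment is F augmented triad (F, A, C#); G5 is not a chord tone.
It is approached by step down from A5 and left by step down to F5.
Step in, step out in the same direction — a passing tone.

Non-chord tone — a passing tone.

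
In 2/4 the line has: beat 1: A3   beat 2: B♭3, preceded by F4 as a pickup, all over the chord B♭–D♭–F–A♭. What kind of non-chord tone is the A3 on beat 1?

Appoggiatura.

The harmony at that moment is B♭ minor seventh chord (B♭, D♭, F, A♭); A3 is not a chord tone.
It is approached by leap down from F4 and left by step up to B♭3.
Leap in, step out, metrically accented — an appoggiatura.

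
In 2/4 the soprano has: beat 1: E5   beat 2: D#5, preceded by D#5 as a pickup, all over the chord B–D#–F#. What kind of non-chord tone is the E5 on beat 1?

The harmony at that moment is B major triad (B, D#, F#); E5 is not a chord tone.
It is approached by step up from D#5 and left by step down to D#5.
Step away and step back to the same note — a neighbor tone (upper neighbor).

Upper neighbor tone.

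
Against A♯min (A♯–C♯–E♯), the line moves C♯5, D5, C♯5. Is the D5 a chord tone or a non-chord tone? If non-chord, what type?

The harmony at that moment is A♯ minor triad (A♯, C♯, E♯); D5 is not a chord tone.
It is approached by step up from C♯5 and left by step down to C♯5.
Step away and step back to the same note — a neighbor tone (upper neighbor).

Non-chord tone — a neighbor tone.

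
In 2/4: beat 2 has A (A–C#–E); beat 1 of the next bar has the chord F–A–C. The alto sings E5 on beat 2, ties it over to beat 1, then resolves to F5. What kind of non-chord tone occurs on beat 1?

The harmony at that moment is F major triad (F, A, C); E5 is not a chord tone.
It is held over (the same pitch as the preceding E5) and left by step up to F5.
Held over from the previous chord and resolving up by step — a retardation.

Retardation.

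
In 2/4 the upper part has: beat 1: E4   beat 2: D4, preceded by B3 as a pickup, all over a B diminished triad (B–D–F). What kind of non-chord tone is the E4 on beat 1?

The harmony at that moment is B diminished triad (B, D, F); E4 is not a chord tone.
It is approached by leap up from B3 and left by step down to D4.
Leap in, step out, metrically accented — an appoggiatura.

Appoggiatura.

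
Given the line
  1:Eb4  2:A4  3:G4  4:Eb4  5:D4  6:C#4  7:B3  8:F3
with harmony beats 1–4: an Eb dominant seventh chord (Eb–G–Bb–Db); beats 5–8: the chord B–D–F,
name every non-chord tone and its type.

A4 (beat 2) — appoggiatura; C#4 (beat 6) — passing tone.

The harmony at that moment is Eb dominant seventh chord (Eb, G, Bb, Db); A4 is not a chord tone.
It is approached by leap up from Eb4 and left by step down to G4.
Leap in, step out — an appoggiatura.
The harmony at that moment is B diminished triad (B, D, F); C#4 is not a chord tone.
It is approached by step down from D4 and left by step down to B3.
Step in, step out in the same direction — a passing tone.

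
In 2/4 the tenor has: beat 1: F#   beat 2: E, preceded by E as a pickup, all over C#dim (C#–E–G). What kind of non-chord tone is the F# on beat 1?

Upper neighbor tone.

The harmony at that moment is C# diminished triad (C#, E, G); F# is not a chord tone.
It is approached by step up from E and left by step down to E.
Step away and step back to the same note — a neighbor tone (upper neighbor).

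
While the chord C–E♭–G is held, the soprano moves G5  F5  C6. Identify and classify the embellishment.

The harmony at that moment is C minor triad (C, E♭, G); F5 is not a chord tone.
It is approached by step down from G5 and left by leap up to C6.
Step in, leap out — an escape tone.

F5 is an escape tone.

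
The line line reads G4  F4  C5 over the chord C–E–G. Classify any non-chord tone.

F4 is an escape tone.

The harmony at that moment is C major triad (C, E, G); F4 is not a chord tone.
It is approached by step down from G4 and left by leap up to C5.
Step in, leap out — an escape tone.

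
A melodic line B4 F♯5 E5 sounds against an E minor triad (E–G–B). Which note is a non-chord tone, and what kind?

The harmony at that moment is E minor triad (E, G, B); F♯5 is not a chord tone.
It is approached by leap up from B4 and left by step down to E5.
Leap in, step out — an appoggiatura.

F♯5 is an appoggiatura.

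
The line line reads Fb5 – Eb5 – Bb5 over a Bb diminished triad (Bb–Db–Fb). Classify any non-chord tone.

Eb5 is an escape tone.

The harmony at that moment is Bb diminished triad (Bb, Db, Fb); Eb5 is not a chord tone.
It is approached by step down from Fb5 and left by leap up to Bb5.
Step in, leap out — an escape tone.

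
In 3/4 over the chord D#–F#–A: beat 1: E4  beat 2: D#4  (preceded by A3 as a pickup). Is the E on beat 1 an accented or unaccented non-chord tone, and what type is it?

The harmony at that moment is D# diminished triad (D#, F#, A); E4 is not a chord tone.
It is approached by leap up from A3 and left by step down to D#4.
Leap in, step out — an appoggiatura.
It falls on the downbeat, so it is accented.

Accented appoggiatura.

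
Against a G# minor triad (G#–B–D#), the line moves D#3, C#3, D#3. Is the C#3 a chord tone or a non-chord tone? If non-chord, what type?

The harmony at that moment is G# minor triad (G#, B, D#); C#3 is not a chord tone.
It is approached by step down from D#3 and left by step up to D#3.
Step away and step back to the same note — a neighbor tone (lower neighbor).

Non-chord tone — a neighbor tone.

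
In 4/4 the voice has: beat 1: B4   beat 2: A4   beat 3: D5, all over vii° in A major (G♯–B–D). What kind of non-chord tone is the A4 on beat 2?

Escape tone.

The harmony at that moment is G♯ diminished triad (G♯, B, D); A4 is not a chord tone.
It is approached by step down from B4 and left by leap up to D5.
Step in, leap out, on a weak beat — an escape tone.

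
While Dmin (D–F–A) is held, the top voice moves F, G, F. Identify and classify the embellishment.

G is a neighbor tone.

The harmony at that moment is D minor triad (D, F, A); G is not a chord tone.
It is approached by step up from F and left by step down to F.
Step away and step back to the same note — a neighbor tone (upper neighbor).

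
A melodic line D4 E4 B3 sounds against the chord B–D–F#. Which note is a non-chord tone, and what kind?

The harmony at that moment is B minor triad (B, D, F#); E4 is not a chord tone.
It is approached by step up from D4 and left by leap down to B3.
Step in, leap out — an escape tone.

E4 is an escape tone.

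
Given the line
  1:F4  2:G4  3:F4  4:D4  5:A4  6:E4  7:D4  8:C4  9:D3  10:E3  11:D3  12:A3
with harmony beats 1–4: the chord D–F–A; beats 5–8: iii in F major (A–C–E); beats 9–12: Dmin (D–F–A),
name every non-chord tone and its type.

The harmony at that moment is D minor triad (D, F, A); G4 is not a chord tone.
It is approached by step up from F4 and left by step down to F4.
Step away and step back to the same note — a neighbor tone (upper neighbor).
The harmony at that moment is A minor triad (A, C, E); D4 is not a chord tone.
It is approached by step down from E4 and left by step down to C4.
Step in, step out in the same direction — a passing tone.
The harmony at that moment is D minor triad (D, F, A); E3 is not a chord tone.
It is approached by step up from D3 and left by step down to D3.
Step away and step back to the same note — a neighbor tone (upper neighbor).

G4 (beat 2) — neighbor tone; D4 (beat 7) — passing tone; E3 (beat 10) — neighbor tone.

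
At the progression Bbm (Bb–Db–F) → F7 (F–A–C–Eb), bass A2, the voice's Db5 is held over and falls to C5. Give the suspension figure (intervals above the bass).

4–3 suspension.

At the second chord the bass is A2. The suspended Db5 lies a fourth above the bass; after resolving down by step to C5, the interval above the bass becomes a third.
Suspension figures are named by those two intervals: 4–3.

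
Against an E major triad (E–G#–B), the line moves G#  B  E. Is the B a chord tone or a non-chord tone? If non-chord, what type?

Chord tone (the fifth of E major triad).

E major triad contains E, G#, B; B is the fifth, so it is a chord tone.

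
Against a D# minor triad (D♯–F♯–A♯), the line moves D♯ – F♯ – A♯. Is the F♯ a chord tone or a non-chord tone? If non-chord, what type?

Chord tone (the third of D# minor triad).

D# minor triad contains D♯, F♯, A♯; F♯ is the third, so it is a chord tone.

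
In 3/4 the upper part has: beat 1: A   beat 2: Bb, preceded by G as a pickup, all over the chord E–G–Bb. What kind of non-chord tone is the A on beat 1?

Passing tone.

The harmony at that moment is E diminished triad (E, G, Bb); A is not a chord tone.
It is approached by step up from G and left by step up to Bb.
Step in, step out in the same direction — a passing tone.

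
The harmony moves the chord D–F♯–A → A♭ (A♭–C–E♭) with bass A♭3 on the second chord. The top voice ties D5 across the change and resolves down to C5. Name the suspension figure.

At the second chord the bass is A♭3. The suspended D5 lies a fourth above the bass; after resolving down by step to C5, the interval above the bass becomes a third.
Suspension figures are named by those two intervals: 4–3.

4–3 suspension.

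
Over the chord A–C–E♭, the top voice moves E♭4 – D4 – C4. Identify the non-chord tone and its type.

The harmony at that moment is A diminished triad (A, C, E♭); D4 is not a chord tone.
It is approached by step down from E♭4 and left by step down to C4.
Step in, step out in the same direction — a passing tone.

D4 is a passing tone.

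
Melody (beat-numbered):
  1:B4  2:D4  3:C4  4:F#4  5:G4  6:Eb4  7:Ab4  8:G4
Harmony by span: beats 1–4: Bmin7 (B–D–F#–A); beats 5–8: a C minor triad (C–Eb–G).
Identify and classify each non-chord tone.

The harmony at that moment is B minor seventh chord (B, D, F#, A); C4 is not a chord tone.
It is approached by step down from D4 and left by leap up to F#4.
Step in, leap out — an escape tone.
The harmony at that moment is C minor triad (C, Eb, G); Ab4 is not a chord tone.
It is approached by leap up from Eb4 and left by step down to G4.
Leap in, step out — an appoggiatura.

C4 (beat 3) — escape tone; Ab4 (beat 7) — appoggiatura.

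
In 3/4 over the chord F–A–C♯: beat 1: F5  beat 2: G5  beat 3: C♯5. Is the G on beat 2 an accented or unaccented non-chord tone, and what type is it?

Unaccented escape tone.

The harmony at that moment is F augmented triad (F, A, C♯); G5 is not a chord tone.
It is approached by step up from F5 and left by leap down to C♯5.
Step in, leap out — an escape tone.
It falls on a weak beat, so it is unaccented.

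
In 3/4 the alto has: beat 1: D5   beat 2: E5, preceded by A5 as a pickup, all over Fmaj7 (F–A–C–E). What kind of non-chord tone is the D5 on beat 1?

Appoggiatura.

The harmony at that moment is F major seventh chord (F, A, C, E); D5 is not a chord tone.
It is approached by leap down from A5 and left by step up to E5.
Leap in, step out, metrically accented — an appoggiatura.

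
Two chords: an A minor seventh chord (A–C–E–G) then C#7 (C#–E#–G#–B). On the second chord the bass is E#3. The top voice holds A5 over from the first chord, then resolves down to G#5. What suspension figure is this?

4–3 suspension.

At the second chord the bass is E#3. The suspended A5 lies a fourth above the bass; after resolving down by step to G#5, the interval above the bass becomes a third.
Suspension figures are named by those two intervals: 4–3.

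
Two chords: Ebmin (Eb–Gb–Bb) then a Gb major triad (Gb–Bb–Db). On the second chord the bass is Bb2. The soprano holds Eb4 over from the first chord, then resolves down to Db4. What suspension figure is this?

At the second chord the bass is Bb2. The suspended Eb4 lies a fourth above the bass; after resolving down by step to Db4, the interval above the bass becomes a third.
Suspension figures are named by those two intervals: 4–3.

4–3 suspension.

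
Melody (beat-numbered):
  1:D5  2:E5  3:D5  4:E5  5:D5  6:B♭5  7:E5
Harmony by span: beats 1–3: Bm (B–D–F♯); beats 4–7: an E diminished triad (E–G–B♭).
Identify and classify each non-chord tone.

The harmony at that moment is B minor triad (B, D, F♯); E5 is not a chord tone.
It is approached by step up from D5 and left by step down to D5.
Step away and step back to the same note — a neighbor tone (upper neighbor).
The harmony at that moment is E diminished triad (E, G, B♭); D5 is not a chord tone.
It is approached by step down from E5 and left by leap up to B♭5.
Step in, leap out — an escape tone.

E5 (beat 2) — neighbor tone; D5 (beat 5) — escape tone.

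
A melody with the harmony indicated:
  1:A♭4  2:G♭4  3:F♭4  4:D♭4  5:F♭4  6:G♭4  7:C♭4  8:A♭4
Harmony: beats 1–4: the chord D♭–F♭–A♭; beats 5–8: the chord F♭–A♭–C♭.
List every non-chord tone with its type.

The harmony at that moment is D♭ minor triad (D♭, F♭, A♭); G♭4 is not a chord tone.
It is approached by step down from A♭4 and left by step down to F♭4.
Step in, step out in the same direction — a passing tone.
The harmony at that moment is F♭ major triad (F♭, A♭, C♭); G♭4 is not a chord tone.
It is approached by step up from F♭4 and left by leap down to C♭4.
Step in, leap out — an escape tone.

G♭4 (beat 2) — passing tone; G♭4 (beat 6) — escape tone.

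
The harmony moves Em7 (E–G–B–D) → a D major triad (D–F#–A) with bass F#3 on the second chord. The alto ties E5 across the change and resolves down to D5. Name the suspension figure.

At the second chord the bass is F#3. The suspended E5 lies a seventh above the bass; after resolving down by step to D5, the interval above the bass becomes a sixth.
Suspension figures are named by those two intervals: 7–6.

7–6 suspension.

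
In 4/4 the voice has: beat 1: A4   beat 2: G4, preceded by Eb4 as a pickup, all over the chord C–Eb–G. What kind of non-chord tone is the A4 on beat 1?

Appoggiatura.

The harmony at that moment is C minor triad (C, Eb, G); A4 is not a chord tone.
It is approached by leap up from Eb4 and left by step down to G4.
Leap in, step out, metrically accented — an appoggiatura.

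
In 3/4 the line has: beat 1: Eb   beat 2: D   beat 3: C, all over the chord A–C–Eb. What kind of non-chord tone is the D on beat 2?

Passing tone.

The harmony at that moment is A diminished triad (A, C, Eb); D is not a chord tone.
It is approached by step down from Eb and left by step down to C.
Step in, step out in the same direction — a passing tone.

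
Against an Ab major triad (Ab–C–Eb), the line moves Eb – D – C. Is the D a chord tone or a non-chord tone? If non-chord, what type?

The harmony at that moment is Ab major triad (Ab, C, Eb); D is not a chord tone.
It is approached by step down from Eb and left by step down to C.
Step in, step out in the same direction — a passing tone.

Non-chord tone — a passing tone.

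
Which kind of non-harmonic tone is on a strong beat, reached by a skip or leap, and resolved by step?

Appoggiatura.

Approach: by leap. Departure: by step. Metric position: strong.
Leap in, step out, in a metrically strong position — an appoggiatura. (It is the mirror image of the escape tone, which steps in and leaps out from a weak position.)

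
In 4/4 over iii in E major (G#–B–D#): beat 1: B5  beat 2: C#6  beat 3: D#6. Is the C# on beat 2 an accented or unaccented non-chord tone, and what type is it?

Unaccented passing tone.

The harmony at that moment is G# minor triad (G#, B, D#); C#6 is not a chord tone.
It is approached by step up from B5 and left by step up to D#6.
Step in, step out in the same direction — a passing tone.
It falls on a weak beat, so it is unaccented.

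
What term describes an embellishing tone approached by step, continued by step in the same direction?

Approach: by step. Departure: by step, continuing in the same direction.
Stepwise on both sides with no change of direction means the note fills in the space between two different chord tones — a passing tone. (Had it turned back to its starting note it would be a neighbor tone instead.)

Passing tone.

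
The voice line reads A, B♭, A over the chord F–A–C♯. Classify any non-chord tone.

B♭ is a neighbor tone.

The harmony at that moment is F augmented triad (F, A, C♯); B♭ is not a chord tone.
It is approached by step up from A and left by step down to A.
Step away and step back to the same note — a neighbor tone (upper neighbor).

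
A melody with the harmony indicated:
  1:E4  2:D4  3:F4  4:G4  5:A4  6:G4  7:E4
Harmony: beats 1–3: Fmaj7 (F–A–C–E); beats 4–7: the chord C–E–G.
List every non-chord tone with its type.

D4 (beat 2) — escape tone; A4 (beat 5) — neighbor tone.

The harmony at that moment is F major seventh chord (F, A, C, E); D4 is not a chord tone.
It is approached by step down from E4 and left by leap up to F4.
Step in, leap out — an escape tone.
The harmony at that moment is C major triad (C, E, G); A4 is not a chord tone.
It is approached by step up from G4 and left by step down to G4.
Step away and step back to the same note — a neighbor tone (upper neighbor).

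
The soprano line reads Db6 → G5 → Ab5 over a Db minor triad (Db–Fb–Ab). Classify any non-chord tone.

The harmony at that moment is Db minor triad (Db, Fb, Ab); G5 is not a chord tone.
It is approached by leap down from Db6 and left by step up to Ab5.
Leap in, step out — an appoggiatura.

G5 is an appoggiatura.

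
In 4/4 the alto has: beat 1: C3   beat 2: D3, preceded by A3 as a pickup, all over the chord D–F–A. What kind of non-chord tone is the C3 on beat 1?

Appoggiatura.

The harmony at that moment is D minor triad (D, F, A); C3 is not a chord tone.
It is approached by leap down from A3 and left by step up to D3.
Leap in, step out, metrically accented — an appoggiatura.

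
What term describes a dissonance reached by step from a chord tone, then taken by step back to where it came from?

Neighbor tone.

Approach: by step. Departure: by step in the opposite direction, back to the starting pitch.
Stepwise on both sides but reversing to return to the same chord tone — a neighbor tone. (Had it continued onward in the same direction it would be a passing tone instead.)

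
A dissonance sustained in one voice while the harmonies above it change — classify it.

Approach: none. Departure: none — a single pitch is sustained while the chords change around it, passing through harmonies that do not contain it.
No melodic motion at all; the dissonance is created entirely by the moving harmonies against the stationary note — a pedal tone (pedal point).

Pedal tone.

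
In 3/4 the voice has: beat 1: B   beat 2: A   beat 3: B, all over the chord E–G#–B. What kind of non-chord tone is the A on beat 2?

Lower neighbor tone.

The harmony at that moment is E major triad (E, G#, B); A is not a chord tone.
It is approached by step down from B and left by step up to B.
Step away and step back to the same note — a neighbor tone (lower neighbor).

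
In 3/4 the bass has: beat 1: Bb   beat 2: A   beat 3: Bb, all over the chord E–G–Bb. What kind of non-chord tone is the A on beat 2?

The harmony at that moment is E diminished triad (E, G, Bb); A is not a chord tone.
It is approached by step down from Bb and left by step up to Bb.
Step away and step back to the same note — a neighbor tone (lower neighbor).

Lower neighbor tone.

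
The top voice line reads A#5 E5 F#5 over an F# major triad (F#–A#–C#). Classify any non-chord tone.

The harmony at that moment is F# major triad (F#, A#, C#); E5 is not a chord tone.
It is approached by leap down from A#5 and left by step up to F#5.
Leap in, step out — an appoggiatura.

E5 is an appoggiatura.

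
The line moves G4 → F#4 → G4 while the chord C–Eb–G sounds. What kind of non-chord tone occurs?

F#4 is a neighbor tone.

The harmony at that moment is C minor triad (C, Eb, G); F#4 is not a chord tone.
It is approached by step down from G4 and left by step up to G4.
Step away and step back to the same note — a neighbor tone (lower neighbor).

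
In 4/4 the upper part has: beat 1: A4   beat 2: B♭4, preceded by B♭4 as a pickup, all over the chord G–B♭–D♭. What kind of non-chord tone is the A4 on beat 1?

The harmony at that moment is G diminished triad (G, B♭, D♭); A4 is not a chord tone.
It is approached by step down from B♭4 and left by step up to B♭4.
Step away and step back to the same note — a neighbor tone (lower neighbor).

Lower neighbor tone.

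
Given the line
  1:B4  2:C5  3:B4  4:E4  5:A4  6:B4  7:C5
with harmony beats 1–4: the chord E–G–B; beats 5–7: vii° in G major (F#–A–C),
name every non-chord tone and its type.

The harmony at that moment is E minor triad (E, G, B); C5 is not a chord tone.
It is approached by step up from B4 and left by step down to B4.
Step away and step back to the same note — a neighbor tone (upper neighbor).
The harmony at that moment is F# diminished triad (F#, A, C); B4 is not a chord tone.
It is approached by step up from A4 and left by step up to C5.
Step in, step out in the same direction — a passing tone.

C5 (beat 2) — neighbor tone; B4 (beat 6) — passing tone.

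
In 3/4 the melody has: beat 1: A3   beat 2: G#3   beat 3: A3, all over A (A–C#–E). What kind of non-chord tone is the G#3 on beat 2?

The harmony at that moment is A major triad (A, C#, E); G#3 is not a chord tone.
It is approached by step down from A3 and left by step up to A3.
Step away and step back to the same note — a neighbor tone (lower neighbor).

Lower neighbor tone.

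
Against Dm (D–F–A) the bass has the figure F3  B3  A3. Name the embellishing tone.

B3 is an appoggiatura.

The harmony at that moment is D minor triad (D, F, A); B3 is not a chord tone.
It is approached by leap up from F3 and left by step down to A3.
Leap in, step out — an appoggiatura.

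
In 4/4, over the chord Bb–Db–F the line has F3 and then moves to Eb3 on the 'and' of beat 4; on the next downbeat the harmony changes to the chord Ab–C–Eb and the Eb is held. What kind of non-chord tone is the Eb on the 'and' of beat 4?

The harmony at that moment is Bb minor triad (Bb, Db, F); Eb3 is not a chord tone.
It is approached by step down from F3 and then sustained as the same pitch into the next harmony.
Arriving early and becoming a chord tone when the harmony changes — an anticipation.

Anticipation.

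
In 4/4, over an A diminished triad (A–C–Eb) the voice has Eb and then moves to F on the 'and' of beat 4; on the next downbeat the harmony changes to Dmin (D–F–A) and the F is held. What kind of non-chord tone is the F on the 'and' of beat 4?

The harmony at that moment is A diminished triad (A, C, Eb); F is not a chord tone.
It is approached by step up from Eb and then sustained as the same pitch into the next harmony.
Arriving early and becoming a chord tone when the harmony changes — an anticipation.

Anticipation.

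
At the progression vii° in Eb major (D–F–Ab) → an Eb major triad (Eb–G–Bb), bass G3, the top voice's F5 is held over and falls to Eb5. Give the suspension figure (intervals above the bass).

At the second chord the bass is G3. The suspended F5 lies a seventh above the bass; after resolving down by step to Eb5, the interval above the bass becomes a sixth.
Suspension figures are named by those two intervals: 7–6.

7–6 suspension.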